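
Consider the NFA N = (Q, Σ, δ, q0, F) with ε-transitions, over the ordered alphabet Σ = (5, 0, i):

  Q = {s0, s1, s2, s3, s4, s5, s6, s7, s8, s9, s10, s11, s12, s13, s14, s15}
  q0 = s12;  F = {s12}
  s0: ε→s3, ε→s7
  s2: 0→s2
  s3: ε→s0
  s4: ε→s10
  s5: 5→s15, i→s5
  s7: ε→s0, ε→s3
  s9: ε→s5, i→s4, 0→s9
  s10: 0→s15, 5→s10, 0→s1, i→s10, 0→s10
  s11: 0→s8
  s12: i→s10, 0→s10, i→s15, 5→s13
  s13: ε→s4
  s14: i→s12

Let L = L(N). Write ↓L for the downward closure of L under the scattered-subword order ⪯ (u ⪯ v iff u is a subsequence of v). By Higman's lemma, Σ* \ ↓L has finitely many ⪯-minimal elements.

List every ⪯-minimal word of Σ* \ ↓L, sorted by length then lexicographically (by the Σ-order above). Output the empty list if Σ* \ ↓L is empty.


Antichain: [5, 0, i].

|Q|=16, |F|=1, |δ|=24 (8 ε).
min D↑ (2 st, q0=0, F={1}): 0:5→1,0→1,i→1 1:5→1,0→1,i→1 (ε-aug+det+¬).
'5': N↓-sim [6, 5] end={s1,s10,s13,s15,s4} rej; 1/1 del acc.
'0': |S_i|=[6, 3] end={s1,s10,s15} — reject; 1/1 deletions ∈↓L.
'i': N↓-sim [6, 3] end={s1,s10,s15} ∉↓L; 1/1 deletions ∈↓L.
3 words, ⪯-incomp.


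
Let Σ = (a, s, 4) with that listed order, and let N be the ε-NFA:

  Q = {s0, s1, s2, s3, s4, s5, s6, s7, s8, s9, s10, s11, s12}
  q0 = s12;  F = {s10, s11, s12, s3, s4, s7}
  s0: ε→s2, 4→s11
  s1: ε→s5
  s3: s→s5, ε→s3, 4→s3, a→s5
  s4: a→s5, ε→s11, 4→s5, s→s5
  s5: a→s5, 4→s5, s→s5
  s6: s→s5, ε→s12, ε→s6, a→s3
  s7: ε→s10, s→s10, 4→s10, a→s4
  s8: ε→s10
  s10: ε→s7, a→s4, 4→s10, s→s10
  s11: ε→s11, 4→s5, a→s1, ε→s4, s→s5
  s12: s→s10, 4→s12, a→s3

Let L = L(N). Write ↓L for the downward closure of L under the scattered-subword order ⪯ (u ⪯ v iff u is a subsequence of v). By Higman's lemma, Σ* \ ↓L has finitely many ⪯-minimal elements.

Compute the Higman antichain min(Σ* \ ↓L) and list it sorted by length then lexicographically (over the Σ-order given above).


Antichain: [aa, as, sa4].

|Q|=13, |F|=6, |δ|=35 (11 ε).
min D↑ (5 st, q0=0, F={3}): 0:a→1,s→2,4→0 1:a→3,s→3,4→1 2:a→4,s→2,4→2 3:a→3,s→3,4→3 4:a→3,s→3,4→3.
'aa': |S_i|=[8, 5, 2] end={s1,s5} ∉↓L; 2/2 del acc.
'as': N↓-sim [8, 5, 1] end={s5} rej; 2/2 deletions ∈↓L.
'sa4': N↓-sim [8, 6, 4, 1] end={s5} rej; 3/3 deletions ∈↓L.
3 obstructions.


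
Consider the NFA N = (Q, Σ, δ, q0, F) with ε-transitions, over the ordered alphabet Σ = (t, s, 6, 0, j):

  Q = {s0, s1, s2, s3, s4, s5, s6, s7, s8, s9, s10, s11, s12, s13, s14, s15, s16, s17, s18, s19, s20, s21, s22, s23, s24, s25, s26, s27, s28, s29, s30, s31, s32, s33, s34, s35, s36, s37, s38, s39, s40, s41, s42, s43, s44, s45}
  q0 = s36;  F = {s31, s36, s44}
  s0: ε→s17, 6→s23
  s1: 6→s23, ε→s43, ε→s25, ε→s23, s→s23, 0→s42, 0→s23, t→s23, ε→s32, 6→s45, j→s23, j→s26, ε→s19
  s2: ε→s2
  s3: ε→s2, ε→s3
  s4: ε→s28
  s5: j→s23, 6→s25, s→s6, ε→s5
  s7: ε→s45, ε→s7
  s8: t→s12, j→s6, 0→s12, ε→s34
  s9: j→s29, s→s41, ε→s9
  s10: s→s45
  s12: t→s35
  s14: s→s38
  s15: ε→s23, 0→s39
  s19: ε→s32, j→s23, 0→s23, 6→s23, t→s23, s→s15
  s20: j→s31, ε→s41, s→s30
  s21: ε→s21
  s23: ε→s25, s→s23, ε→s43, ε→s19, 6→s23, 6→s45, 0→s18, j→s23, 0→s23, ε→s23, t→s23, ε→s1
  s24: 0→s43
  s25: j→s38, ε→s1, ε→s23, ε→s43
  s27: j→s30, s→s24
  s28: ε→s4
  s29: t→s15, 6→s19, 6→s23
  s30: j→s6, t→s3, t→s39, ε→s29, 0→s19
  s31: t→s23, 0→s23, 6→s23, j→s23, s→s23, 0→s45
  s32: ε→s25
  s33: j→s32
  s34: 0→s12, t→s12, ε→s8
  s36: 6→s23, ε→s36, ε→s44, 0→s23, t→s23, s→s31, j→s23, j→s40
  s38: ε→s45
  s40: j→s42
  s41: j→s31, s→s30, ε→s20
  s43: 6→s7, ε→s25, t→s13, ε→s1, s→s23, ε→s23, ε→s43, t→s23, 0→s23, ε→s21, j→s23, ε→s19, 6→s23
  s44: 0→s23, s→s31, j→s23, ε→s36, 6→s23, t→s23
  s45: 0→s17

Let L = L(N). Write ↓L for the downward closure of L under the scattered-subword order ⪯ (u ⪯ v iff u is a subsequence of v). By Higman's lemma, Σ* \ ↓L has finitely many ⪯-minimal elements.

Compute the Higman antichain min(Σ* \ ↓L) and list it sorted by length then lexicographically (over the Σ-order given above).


|Q|=46, |F|=3, |δ|=119 (42 ε).
min D↑ (3 st, q0=0, F={1}): 0:t→1,s→2,6→1,0→1,j→1 1:t→1,s→1,6→1,0→1,j→1 2:t→1,s→1,6→1,0→1,j→1 [Hopcroft].
't': run [21, 17] end={s1,s13,s15,s17,s18,s19,s21,s23,s25,s26,s32,s38,…} rej; 1/1 del acc.
'6': N↓-sim [21, 17] end={s1,s13,s15,s17,s18,s19,s21,s23,s25,s26,s32,s38,…} — reject; 1/1 del acc.
'0': |S_i|=[21, 17] end={s1,s13,s15,s17,s18,s19,s21,s23,s25,s26,s32,s38,…} — reject; 1/1 deletions ∈↓L.
'j': |S_i|=[21, 18] end={s1,s13,s15,s17,s18,s19,s21,s23,s25,s26,s32,s38,…} rej; 1/1 single-dels accept.
'ss': |S_i|=[21, 18, 17] end={s1,s13,s15,s17,s18,s19,s21,s23,s25,s26,s32,s38,…} rej; 2/2 deletions ∈↓L.
5 words, ⪯-incomp.

min(Σ*\↓L) = [t, 6, 0, j, ss].


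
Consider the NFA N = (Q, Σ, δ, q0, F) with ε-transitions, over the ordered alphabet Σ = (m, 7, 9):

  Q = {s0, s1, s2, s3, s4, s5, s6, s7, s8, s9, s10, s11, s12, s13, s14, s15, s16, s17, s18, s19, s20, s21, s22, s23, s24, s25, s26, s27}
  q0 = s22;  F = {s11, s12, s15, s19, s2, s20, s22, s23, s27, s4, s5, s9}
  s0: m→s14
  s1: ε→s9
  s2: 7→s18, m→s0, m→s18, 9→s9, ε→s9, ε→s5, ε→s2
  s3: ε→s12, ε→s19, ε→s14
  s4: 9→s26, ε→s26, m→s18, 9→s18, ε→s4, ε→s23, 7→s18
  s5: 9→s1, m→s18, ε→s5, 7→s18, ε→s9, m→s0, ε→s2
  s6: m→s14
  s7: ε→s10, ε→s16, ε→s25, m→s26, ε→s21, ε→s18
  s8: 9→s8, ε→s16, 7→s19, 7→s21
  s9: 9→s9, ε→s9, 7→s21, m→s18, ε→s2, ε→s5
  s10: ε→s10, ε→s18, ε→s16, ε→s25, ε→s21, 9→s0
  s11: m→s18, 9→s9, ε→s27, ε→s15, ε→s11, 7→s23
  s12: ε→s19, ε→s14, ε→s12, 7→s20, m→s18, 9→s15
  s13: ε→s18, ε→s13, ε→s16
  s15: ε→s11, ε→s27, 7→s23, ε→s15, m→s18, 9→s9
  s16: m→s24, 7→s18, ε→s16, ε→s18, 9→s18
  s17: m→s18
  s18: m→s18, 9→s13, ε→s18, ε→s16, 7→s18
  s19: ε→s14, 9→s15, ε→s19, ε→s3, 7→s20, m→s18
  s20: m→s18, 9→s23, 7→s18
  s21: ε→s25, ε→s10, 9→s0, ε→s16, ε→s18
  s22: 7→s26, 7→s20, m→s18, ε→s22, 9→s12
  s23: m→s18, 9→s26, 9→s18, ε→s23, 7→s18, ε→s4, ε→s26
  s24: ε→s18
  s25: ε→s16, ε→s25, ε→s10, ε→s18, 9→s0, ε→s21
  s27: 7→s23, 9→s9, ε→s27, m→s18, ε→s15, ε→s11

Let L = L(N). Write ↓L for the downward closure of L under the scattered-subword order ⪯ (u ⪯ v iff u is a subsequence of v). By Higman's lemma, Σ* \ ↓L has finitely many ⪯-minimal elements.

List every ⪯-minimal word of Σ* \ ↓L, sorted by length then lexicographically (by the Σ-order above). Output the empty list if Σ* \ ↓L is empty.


A = [m, 77, 799, 9979, 9997].

|Q|=28, |F|=12, |δ|=120 (63 ε).
min D↑ (7 st, q0=0, F={1}): 0:m→1,7→2,9→3 1:m→1,7→1,9→1 2:m→1,7→1,9→4 3:m→1,7→2,9→5 4:m→1,7→1,9→1 5:m→1,7→4,9→6 6:m→1,7→1,9→6.
'm': run [24, 6] end={s0,s13,s14,s16,s18,s24} — reject; 1/1 deletions ∈↓L.
'77': N↓-sim [24, 13, 4] end={s13,s16,s18,s24} ∉↓L; 2/2 del acc.
'799': N↓-sim [24, 13, 9, 5] end={s13,s16,s18,s24,s26} rej; 3/3 del acc.
'9979': run [24, 23, 19, 12, 7] end={s0,s13,s14,s16,s18,s24,s26} ∉↓L; 4/4 deletions ∈↓L.
'9997': |S_i|=[24, 23, 19, 14, 9] end={s0,s10,s13,s14,s16,s18,s21,s24,s25} rej; 4/4 deletions ∈↓L.
5 words, ⪯-incomp.


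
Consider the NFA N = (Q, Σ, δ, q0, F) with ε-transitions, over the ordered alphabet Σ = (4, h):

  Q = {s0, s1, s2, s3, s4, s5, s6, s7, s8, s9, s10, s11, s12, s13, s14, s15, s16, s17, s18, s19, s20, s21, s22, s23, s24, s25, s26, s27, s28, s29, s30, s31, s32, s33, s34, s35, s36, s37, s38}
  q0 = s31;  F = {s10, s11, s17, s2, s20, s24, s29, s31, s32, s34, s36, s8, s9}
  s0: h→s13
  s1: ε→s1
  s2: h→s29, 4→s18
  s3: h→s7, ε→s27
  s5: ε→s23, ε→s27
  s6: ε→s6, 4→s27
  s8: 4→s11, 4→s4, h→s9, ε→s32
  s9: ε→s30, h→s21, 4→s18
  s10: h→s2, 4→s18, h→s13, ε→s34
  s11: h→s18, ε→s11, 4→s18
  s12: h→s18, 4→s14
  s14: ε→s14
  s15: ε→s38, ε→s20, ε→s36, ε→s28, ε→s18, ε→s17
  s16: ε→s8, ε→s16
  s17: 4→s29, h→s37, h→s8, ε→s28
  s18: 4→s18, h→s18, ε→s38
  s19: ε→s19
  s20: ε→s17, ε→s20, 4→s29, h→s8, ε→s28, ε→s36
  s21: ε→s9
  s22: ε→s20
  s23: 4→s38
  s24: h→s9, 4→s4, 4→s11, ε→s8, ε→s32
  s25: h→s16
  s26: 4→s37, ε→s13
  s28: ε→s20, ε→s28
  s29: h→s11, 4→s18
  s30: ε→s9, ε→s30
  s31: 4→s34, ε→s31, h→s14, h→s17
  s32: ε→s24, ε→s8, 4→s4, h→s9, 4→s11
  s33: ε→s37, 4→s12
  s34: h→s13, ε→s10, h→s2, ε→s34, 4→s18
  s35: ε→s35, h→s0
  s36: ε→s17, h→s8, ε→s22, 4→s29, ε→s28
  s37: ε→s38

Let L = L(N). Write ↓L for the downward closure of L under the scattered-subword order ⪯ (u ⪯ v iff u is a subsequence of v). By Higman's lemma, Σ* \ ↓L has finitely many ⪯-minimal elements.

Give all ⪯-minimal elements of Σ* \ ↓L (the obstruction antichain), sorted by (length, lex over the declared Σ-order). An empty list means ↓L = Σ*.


|Q|=39, |F|=13, |δ|=90 (45 ε).
min D↑ (9 st, q0=0, F={3}): 0:4→1,h→2 1:4→3,h→4 2:4→5,h→6 3:4→3,h→3 4:4→3,h→5 5:4→3,h→7 6:4→7,h→8 7:4→3,h→3 8:4→3,h→8 [Hopcroft].
'44': N↓-sim [23, 9, 2] end={s18,s38} rej; 2/2 single-dels accept.
'h4hh': |S_i|=[23, 20, 5, 3, 2] end={s18,s38} rej; 4/4 del acc.
'hh4h': run [23, 20, 12, 4, 2] end={s18,s38} rej; 4/4 deletions ∈↓L.
'hhh4': |S_i|=[23, 20, 12, 6, 2] end={s18,s38} — reject; 4/4 single-dels accept.
'4hhhh': |S_i|=[23, 9, 6, 4, 3, 2] end={s18,s38} ∉↓L; 5/5 del acc.
5 obstructions.

Antichain: [44, h4hh, hh4h, hhh4, 4hhhh].


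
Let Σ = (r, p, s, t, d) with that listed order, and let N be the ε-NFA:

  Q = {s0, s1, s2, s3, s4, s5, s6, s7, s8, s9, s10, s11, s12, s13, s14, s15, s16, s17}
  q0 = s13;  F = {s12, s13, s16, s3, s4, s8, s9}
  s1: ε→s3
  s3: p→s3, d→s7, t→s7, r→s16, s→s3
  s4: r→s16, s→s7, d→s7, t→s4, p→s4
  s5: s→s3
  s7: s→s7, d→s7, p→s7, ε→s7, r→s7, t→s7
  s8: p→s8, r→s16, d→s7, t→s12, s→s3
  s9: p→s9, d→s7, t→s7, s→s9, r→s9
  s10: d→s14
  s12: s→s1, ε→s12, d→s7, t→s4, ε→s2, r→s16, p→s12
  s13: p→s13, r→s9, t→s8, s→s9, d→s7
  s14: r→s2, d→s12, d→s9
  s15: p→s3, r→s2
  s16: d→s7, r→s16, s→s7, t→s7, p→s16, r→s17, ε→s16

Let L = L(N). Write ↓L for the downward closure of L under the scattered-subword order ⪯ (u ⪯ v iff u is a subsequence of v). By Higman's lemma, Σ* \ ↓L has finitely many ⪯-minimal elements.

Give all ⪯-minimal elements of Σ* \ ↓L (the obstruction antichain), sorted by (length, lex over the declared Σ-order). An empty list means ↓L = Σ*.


|Q|=18, |F|=7, |δ|=53 (5 ε).
min D↑ (8 st, q0=0, F={3}): 0:r→1,p→0,s→1,t→2,d→3 1:r→1,p→1,s→1,t→3,d→3 2:r→4,p→2,s→5,t→6,d→3 3:r→3,p→3,s→3,t→3,d→3 4:r→4,p→4,s→3,t→3,d→3 5:r→4,p→5,s→5,t→3,d→3 6:r→4,p→6,s→5,t→7,d→3 7:r→4,p→7,s→3,t→7,d→3 [Hopcroft].
'd': |S_i|=[11, 1] end={s7} ∉↓L; 1/1 single-dels accept.
'rt': |S_i|=[11, 4, 1] end={s7} ∉↓L; 2/2 del acc.
'st': run [11, 6, 1] end={s7} ∉↓L; 2/2 del acc.
'trs': run [11, 9, 3, 1] end={s7} rej; 3/3 deletions ∈↓L.
'ttts': N↓-sim [11, 9, 8, 4, 1] end={s7} — reject; 4/4 single-dels accept.
5 minimals (antichain).

A = [d, rt, st, trs, ttts].


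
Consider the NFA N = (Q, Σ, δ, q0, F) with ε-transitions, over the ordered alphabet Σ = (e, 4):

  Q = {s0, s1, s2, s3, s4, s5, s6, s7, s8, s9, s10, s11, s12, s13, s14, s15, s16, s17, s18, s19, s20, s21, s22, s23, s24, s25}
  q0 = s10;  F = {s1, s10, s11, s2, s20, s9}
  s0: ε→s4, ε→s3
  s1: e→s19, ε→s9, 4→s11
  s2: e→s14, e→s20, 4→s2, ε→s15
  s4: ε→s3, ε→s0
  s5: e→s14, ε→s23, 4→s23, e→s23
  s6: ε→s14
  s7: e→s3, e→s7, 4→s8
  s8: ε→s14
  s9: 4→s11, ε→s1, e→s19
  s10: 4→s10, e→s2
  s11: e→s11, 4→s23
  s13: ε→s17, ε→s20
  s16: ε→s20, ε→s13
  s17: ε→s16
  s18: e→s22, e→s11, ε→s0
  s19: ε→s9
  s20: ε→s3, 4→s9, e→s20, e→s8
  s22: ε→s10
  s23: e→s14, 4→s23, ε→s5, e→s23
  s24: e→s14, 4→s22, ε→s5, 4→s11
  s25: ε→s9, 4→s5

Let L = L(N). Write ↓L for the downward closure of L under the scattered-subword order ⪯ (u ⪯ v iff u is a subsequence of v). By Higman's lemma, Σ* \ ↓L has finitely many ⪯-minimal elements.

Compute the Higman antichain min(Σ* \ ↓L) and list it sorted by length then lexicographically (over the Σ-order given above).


A = [ee444].

|Q|=26, |F|=6, |δ|=51 (22 ε).
min D↑ (6 st, q0=0, F={5}): 0:e→1,4→0 1:e→2,4→1 2:e→2,4→3 3:e→3,4→4 4:e→4,4→5 5:e→5,4→5.
'ee444': N↓-sim [13, 12, 10, 7, 4, 3] end={s14,s23,s5} — reject; 5/5 deletions ∈↓L.
1 words, ⪯-incomp.


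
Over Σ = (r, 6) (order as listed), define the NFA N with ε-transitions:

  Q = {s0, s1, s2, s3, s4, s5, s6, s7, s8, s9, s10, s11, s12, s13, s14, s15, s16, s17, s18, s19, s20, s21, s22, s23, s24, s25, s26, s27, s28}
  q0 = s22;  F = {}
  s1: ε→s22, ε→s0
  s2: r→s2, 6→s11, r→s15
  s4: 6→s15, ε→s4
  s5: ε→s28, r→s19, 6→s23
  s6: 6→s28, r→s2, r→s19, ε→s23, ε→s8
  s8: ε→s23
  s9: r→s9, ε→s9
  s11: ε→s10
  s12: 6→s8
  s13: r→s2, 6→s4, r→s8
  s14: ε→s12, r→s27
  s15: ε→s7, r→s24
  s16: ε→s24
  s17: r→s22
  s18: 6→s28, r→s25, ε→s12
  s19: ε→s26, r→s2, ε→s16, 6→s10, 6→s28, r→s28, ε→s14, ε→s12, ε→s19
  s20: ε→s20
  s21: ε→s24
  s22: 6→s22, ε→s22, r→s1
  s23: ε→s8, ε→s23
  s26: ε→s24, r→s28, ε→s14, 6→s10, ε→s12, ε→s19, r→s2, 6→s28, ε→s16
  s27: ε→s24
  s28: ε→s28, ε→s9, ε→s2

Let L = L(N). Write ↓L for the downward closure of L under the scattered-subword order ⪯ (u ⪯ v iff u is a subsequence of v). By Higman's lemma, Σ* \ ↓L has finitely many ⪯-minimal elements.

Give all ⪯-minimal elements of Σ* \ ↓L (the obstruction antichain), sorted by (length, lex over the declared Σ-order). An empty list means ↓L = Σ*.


Antichain: [ε].

|Q|=29, |F|=0, |δ|=61 (32 ε).
min D↑ (1 st, q0=0, F={0}): 0:r→0,6→0 [Hopcroft].
ε ∈ L(D↑) — L = ∅.


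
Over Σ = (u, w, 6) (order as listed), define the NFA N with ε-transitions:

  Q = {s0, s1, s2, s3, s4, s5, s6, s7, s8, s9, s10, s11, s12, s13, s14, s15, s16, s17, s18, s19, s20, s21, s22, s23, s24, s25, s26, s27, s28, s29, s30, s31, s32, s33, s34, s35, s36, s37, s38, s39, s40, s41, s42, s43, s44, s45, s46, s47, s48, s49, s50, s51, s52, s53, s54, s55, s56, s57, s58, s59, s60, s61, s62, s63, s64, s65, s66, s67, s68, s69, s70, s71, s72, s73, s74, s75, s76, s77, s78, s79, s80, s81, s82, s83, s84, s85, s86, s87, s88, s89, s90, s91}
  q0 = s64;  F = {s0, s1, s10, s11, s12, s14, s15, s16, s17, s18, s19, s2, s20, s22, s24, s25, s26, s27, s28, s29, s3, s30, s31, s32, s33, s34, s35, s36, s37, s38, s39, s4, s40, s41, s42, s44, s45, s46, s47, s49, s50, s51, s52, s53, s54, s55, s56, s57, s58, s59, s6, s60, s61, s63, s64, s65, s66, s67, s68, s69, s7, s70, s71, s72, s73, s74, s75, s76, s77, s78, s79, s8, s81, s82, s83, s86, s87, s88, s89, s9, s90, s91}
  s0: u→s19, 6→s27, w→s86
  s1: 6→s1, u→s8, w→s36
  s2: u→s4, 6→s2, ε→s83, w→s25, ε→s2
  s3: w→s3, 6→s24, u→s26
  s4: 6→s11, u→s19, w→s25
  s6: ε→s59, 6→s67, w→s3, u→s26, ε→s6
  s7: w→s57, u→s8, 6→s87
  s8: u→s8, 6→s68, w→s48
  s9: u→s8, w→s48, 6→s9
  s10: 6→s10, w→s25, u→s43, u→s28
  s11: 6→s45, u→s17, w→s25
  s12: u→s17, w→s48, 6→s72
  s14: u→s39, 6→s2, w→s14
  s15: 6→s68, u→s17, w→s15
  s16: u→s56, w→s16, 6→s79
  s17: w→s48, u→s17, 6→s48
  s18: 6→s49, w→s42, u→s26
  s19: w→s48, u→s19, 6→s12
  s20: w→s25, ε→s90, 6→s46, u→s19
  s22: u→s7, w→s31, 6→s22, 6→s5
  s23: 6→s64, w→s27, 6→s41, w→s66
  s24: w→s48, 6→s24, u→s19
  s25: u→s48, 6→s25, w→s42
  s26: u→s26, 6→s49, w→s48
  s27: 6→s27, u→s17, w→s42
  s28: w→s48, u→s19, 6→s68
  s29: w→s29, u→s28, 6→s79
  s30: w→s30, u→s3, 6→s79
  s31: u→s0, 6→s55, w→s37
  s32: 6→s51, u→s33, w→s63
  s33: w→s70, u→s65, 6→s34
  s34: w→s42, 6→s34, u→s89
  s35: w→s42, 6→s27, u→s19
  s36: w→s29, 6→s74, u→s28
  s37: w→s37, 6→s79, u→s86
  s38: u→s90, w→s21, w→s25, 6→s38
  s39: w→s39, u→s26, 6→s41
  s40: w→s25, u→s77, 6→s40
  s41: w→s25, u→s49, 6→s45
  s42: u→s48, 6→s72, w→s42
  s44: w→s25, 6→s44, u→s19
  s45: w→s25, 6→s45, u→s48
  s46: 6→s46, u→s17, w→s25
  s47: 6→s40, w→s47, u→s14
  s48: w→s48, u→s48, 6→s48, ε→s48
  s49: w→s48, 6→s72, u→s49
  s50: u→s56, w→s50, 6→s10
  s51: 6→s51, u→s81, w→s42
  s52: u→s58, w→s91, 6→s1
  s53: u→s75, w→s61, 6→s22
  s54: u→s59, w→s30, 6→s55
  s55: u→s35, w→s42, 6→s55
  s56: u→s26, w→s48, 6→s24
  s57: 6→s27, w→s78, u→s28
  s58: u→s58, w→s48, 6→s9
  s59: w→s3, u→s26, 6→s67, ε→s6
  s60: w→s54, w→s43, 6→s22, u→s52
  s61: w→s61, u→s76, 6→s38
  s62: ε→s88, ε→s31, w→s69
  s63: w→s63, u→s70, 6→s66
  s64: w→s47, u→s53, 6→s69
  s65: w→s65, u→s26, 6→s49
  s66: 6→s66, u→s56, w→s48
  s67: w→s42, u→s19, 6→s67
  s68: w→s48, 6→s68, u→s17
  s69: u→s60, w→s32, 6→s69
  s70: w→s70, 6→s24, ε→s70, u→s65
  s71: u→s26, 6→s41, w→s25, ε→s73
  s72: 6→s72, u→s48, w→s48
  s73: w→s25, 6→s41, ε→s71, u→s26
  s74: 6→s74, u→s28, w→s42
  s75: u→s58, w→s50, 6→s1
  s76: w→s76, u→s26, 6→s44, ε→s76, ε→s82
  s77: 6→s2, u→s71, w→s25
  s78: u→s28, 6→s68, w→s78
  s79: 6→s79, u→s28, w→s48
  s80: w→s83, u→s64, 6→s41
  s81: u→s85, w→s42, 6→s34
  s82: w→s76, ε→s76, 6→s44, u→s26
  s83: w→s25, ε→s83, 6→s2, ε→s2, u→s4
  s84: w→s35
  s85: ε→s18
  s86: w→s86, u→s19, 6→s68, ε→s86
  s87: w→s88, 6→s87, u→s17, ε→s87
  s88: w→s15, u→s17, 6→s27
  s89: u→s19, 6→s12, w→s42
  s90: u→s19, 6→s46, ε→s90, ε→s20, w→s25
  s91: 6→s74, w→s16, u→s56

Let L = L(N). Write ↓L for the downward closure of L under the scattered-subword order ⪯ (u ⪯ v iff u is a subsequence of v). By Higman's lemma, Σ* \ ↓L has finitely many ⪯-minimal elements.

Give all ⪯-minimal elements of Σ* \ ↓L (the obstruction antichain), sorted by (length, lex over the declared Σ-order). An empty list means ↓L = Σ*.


|Q|=92, |F|=82, |δ|=284 (22 ε).
min D↑ (78 st, q0=0, F={27}): 0:u→1,w→2,6→3 1:u→4,w→5,6→6 2:u→7,w→2,6→8 3:u→9,w→10,6→3 4:u→11,w→12,6→13 5:u→14,w→5,6→15 6:u→16,w→17,6→6 7:u→18,w→7,6→19 8:u→20,w→21,6→8 9:u→22,w→23,6→6 10:u→24,w→25,6→26 11:u→11,w→27,6→28 12:u→29,w→12,6→30 13:u→31,w→32,6→13 14:u→33,w→14,6→34 15:u→35,w→21,6→15 16:u→31,w→36,6→37 17:u→38,w→39,6→40 18:u→33,w→18,6→41 19:u→42,w→21,6→19 20:u→43,w→21,6→19 21:u→27,w→44,6→21 22:u→11,w→45,6→13 23:u→46,w→47,6→40 24:u→48,w→49,6→50 25:u→49,w→25,6→51 26:u→52,w→44,6→26 27:u→27,w→27,6→27 28:u→31,w→27,6→28 29:u→33,w→27,6→53 30:u→54,w→21,6→30 31:u→31,w→27,6→55 32:u→54,w→56,6→57 33:u→33,w→27,6→58 34:u→59,w→21,6→34 35:u→59,w→21,6→60 36:u→54,w→61,6→62 37:u→63,w→64,6→37 38:u→59,w→65,6→62 39:u→65,w→39,6→66 40:u→67,w→44,6→40 41:u→58,w→21,6→68 42:u→59,w→21,6→69 43:u→33,w→21,6→41 44:u→27,w→44,6→70 45:u→29,w→71,6→57 46:u→33,w→72,6→73 47:u→72,w→47,6→66 48:u→33,w→48,6→58 49:u→48,w→49,6→53 50:u→74,w→44,6→50 51:u→29,w→27,6→51 52:u→75,w→44,6→50 53:u→59,w→27,6→53 54:u→59,w→27,6→55 55:u→63,w→27,6→55 56:u→54,w→56,6→66 57:u→54,w→44,6→57 58:u→58,w→27,6→70 59:u→59,w→27,6→76 60:u→63,w→21,6→60 61:u→54,w→61,6→55 62:u→63,w→44,6→62 63:u→63,w→27,6→27 64:u→63,w→77,6→62 65:u→59,w→65,6→55 66:u→54,w→27,6→66 67:u→59,w→44,6→62 68:u→27,w→21,6→68 69:u→63,w→21,6→68 70:u→27,w→27,6→70 71:u→29,w→71,6→66 72:u→33,w→72,6→53 73:u→59,w→44,6→73 74:u→59,w→44,6→76 75:u→33,w→44,6→58 76:u→63,w→27,6→70 77:u→63,w→77,6→55 [Hopcroft].
'uuuw': |S_i|=[87, 79, 59, 15, 1] end={s48} ∉↓L; 4/4 single-dels accept.
'w6wu': |S_i|=[87, 73, 44, 5, 1] end={s48} ∉↓L; 4/4 deletions ∈↓L.
'6ww6w': N↓-sim [87, 77, 50, 25, 13, 1] end={s48} — reject; 5/5 single-dels accept.
'u6u6u6': N↓-sim [87, 79, 50, 29, 14, 2, 1] end={s48} rej; 6/6 single-dels accept.
'wuu66u': |S_i|=[87, 73, 47, 20, 10, 5, 1] end={s48} — reject; 6/6 deletions ∈↓L.
'6wuu6w': N↓-sim [87, 77, 50, 28, 12, 5, 1] end={s48} ∉↓L; 6/6 single-dels accept.
6 obstructions.

min(Σ*\↓L) = [uuuw, w6wu, 6ww6w, u6u6u6, wuu66u, 6wuu6w].


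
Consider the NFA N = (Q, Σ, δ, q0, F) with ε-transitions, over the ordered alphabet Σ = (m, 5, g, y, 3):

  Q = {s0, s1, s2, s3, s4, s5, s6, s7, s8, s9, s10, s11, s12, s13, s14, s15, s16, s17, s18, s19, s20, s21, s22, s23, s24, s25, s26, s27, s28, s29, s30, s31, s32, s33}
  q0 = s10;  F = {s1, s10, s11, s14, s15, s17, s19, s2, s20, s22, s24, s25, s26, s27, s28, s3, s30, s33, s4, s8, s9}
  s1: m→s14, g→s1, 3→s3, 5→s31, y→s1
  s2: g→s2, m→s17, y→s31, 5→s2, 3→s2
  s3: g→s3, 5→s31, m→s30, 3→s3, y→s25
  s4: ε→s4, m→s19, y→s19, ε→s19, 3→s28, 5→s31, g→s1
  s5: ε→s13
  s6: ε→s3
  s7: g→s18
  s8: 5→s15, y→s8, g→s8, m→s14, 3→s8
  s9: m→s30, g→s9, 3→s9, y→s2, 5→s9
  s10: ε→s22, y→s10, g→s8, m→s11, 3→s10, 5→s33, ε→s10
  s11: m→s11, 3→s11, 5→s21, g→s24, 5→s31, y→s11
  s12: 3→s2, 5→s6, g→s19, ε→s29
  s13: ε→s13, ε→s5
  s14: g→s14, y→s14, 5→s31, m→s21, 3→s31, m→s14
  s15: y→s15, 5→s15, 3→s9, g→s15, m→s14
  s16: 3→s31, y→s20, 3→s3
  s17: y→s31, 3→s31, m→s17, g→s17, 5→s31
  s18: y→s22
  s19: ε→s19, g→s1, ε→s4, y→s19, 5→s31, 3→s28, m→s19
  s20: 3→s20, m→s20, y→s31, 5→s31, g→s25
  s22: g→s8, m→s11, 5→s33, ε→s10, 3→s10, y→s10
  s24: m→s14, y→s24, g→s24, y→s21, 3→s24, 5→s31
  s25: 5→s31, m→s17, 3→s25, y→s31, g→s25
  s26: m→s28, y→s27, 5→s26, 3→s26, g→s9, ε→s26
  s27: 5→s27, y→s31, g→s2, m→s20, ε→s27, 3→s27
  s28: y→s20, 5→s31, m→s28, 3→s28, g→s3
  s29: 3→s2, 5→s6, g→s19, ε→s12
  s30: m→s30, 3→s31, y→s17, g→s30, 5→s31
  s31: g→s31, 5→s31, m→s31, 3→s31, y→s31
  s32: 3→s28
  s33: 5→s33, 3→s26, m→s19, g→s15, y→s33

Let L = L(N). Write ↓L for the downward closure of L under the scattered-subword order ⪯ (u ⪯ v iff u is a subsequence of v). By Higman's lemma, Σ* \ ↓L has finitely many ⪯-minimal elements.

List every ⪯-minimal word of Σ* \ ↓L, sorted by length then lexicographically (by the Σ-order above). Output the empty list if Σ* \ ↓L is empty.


min(Σ*\↓L) = [m5, gm3, 53yy].

|Q|=34, |F|=21, |δ|=140 (15 ε).
min D↑ (20 st, q0=0, F={4}): 0:m→1,5→2,g→3,y→0,3→0 1:m→1,5→4,g→5,y→1,3→1 2:m→6,5→2,g→7,y→2,3→8 3:m→9,5→7,g→3,y→3,3→3 4:m→4,5→4,g→4,y→4,3→4 5:m→9,5→4,g→5,y→5,3→5 6:m→6,5→4,g→10,y→6,3→11 7:m→9,5→7,g→7,y→7,3→12 8:m→11,5→8,g→12,y→13,3→8 9:m→9,5→4,g→9,y→9,3→4 10:m→9,5→4,g→10,y→10,3→14 11:m→11,5→4,g→14,y→15,3→11 12:m→16,5→12,g→12,y→17,3→12 13:m→15,5→13,g→17,y→4,3→13 14:m→16,5→4,g→14,y→18,3→14 15:m→15,5→4,g→18,y→4,3→15 16:m→16,5→4,g→16,y→19,3→4 17:m→19,5→17,g→17,y→4,3→17 18:m→19,5→4,g→18,y→4,3→18 19:m→19,5→4,g→19,y→4,3→4.
'm5': |S_i|=[23, 14, 2] end={s21,s31} — reject; 2/2 deletions ∈↓L.
'gm3': |S_i|=[23, 13, 5, 1] end={s31} — reject; 3/3 del acc.
'53yy': run [23, 18, 11, 6, 1] end={s31} rej; 4/4 del acc.
3 words, ⪯-incomp.


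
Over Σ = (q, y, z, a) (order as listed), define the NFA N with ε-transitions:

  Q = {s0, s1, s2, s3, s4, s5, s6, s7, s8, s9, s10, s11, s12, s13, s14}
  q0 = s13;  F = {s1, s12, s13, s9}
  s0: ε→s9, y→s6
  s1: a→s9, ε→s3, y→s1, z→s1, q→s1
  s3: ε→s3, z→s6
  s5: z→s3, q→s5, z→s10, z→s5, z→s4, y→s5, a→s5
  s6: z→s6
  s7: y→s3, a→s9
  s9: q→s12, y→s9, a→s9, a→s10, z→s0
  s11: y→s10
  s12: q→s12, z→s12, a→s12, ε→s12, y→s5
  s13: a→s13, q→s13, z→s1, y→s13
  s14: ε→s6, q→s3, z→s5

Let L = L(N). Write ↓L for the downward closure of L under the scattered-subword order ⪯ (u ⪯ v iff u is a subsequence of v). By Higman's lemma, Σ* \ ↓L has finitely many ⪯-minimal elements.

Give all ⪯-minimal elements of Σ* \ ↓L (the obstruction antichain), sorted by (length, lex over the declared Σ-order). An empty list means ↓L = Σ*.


|Q|=15, |F|=4, |δ|=37 (5 ε).
min D↑ (5 st, q0=0, F={4}): 0:q→0,y→0,z→1,a→0 1:q→1,y→1,z→1,a→2 2:q→3,y→2,z→2,a→2 3:q→3,y→4,z→3,a→3 4:q→4,y→4,z→4,a→4 [Hopcroft].
'zaqy': run [10, 9, 8, 6, 5] end={s10,s3,s4,s5,s6} rej; 4/4 del acc.
1 obstructions.

Antichain: [zaqy].


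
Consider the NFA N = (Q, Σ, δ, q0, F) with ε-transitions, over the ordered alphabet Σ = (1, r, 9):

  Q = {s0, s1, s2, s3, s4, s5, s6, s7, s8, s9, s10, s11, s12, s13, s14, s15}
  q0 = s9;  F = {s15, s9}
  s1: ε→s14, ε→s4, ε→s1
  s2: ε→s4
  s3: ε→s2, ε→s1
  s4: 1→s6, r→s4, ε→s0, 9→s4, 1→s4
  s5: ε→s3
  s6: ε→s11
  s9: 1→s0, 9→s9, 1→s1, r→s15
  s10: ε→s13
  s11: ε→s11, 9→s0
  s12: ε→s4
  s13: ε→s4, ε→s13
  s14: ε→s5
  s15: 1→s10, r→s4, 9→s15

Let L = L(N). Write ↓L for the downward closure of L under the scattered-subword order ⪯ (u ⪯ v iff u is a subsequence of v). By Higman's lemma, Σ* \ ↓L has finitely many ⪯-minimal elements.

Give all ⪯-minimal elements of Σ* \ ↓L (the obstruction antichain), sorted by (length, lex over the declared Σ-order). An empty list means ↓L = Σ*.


|Q|=16, |F|=2, |δ|=27 (15 ε).
min D↑ (3 st, q0=0, F={1}): 0:1→1,r→2,9→0 1:1→1,r→1,9→1 2:1→1,r→1,9→2.
'1': N↓-sim [13, 11] end={s0,s1,s10,s11,s13,s14,s2,s3,s4,s5,s6} — reject; 1/1 single-dels accept.
'rr': run [13, 7, 4] end={s0,s11,s4,s6} rej; 2/2 deletions ∈↓L.
2 words, ⪯-incomp.

Antichain: [1, rr].


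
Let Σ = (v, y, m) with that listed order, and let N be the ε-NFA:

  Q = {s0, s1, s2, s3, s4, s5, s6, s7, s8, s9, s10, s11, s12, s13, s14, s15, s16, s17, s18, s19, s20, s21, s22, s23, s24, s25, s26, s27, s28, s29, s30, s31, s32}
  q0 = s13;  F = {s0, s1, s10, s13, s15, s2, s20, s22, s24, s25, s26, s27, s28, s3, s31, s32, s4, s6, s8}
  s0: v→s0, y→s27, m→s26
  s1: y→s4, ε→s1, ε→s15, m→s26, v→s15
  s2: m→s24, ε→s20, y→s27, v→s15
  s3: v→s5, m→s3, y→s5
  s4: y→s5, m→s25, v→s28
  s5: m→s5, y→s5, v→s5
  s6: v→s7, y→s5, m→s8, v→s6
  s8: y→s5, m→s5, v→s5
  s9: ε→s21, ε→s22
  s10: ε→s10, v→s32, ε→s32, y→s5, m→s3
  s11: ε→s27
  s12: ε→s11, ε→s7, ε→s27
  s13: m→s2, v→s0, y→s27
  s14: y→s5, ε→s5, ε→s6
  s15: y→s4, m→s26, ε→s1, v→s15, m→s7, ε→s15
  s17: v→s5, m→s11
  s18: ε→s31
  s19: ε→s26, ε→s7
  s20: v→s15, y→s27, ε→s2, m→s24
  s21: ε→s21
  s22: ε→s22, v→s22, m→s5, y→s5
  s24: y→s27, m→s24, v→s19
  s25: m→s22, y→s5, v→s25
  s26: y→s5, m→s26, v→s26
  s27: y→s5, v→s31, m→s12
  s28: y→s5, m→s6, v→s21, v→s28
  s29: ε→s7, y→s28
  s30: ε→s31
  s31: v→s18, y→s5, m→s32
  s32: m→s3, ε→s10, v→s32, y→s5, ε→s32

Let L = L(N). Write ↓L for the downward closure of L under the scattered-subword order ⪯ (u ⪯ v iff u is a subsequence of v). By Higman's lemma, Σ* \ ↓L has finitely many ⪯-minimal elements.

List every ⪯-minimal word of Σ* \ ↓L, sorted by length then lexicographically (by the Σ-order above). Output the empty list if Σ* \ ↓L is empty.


|Q|=33, |F|=19, |δ|=92 (25 ε).
min D↑ (17 st, q0=0, F={6}): 0:v→1,y→2,m→3 1:v→1,y→2,m→4 2:v→5,y→6,m→2 3:v→7,y→2,m→8 4:v→4,y→6,m→4 5:v→5,y→6,m→9 6:v→6,y→6,m→6 7:v→7,y→10,m→4 8:v→4,y→2,m→8 9:v→9,y→6,m→11 10:v→12,y→6,m→13 11:v→6,y→6,m→11 12:v→12,y→6,m→14 13:v→13,y→6,m→15 14:v→14,y→6,m→16 15:v→15,y→6,m→6 16:v→6,y→6,m→6 [Hopcroft].
'yy': |S_i|=[26, 17, 1] end={s5} ∉↓L; 2/2 del acc.
'vmy': run [26, 22, 15, 1] end={s5} ∉↓L; 3/3 del acc.
'mmvy': N↓-sim [26, 24, 17, 13, 1] end={s5} ∉↓L; 4/4 single-dels accept.
'yvmmv': run [26, 17, 13, 8, 3, 1] end={s5} — reject; 5/5 single-dels accept.
'mvymmm': N↓-sim [26, 24, 18, 9, 6, 3, 1] end={s5} ∉↓L; 6/6 del acc.
5 obstructions.

min(Σ*\↓L) = [yy, vmy, mmvy, yvmmv, mvymmm].


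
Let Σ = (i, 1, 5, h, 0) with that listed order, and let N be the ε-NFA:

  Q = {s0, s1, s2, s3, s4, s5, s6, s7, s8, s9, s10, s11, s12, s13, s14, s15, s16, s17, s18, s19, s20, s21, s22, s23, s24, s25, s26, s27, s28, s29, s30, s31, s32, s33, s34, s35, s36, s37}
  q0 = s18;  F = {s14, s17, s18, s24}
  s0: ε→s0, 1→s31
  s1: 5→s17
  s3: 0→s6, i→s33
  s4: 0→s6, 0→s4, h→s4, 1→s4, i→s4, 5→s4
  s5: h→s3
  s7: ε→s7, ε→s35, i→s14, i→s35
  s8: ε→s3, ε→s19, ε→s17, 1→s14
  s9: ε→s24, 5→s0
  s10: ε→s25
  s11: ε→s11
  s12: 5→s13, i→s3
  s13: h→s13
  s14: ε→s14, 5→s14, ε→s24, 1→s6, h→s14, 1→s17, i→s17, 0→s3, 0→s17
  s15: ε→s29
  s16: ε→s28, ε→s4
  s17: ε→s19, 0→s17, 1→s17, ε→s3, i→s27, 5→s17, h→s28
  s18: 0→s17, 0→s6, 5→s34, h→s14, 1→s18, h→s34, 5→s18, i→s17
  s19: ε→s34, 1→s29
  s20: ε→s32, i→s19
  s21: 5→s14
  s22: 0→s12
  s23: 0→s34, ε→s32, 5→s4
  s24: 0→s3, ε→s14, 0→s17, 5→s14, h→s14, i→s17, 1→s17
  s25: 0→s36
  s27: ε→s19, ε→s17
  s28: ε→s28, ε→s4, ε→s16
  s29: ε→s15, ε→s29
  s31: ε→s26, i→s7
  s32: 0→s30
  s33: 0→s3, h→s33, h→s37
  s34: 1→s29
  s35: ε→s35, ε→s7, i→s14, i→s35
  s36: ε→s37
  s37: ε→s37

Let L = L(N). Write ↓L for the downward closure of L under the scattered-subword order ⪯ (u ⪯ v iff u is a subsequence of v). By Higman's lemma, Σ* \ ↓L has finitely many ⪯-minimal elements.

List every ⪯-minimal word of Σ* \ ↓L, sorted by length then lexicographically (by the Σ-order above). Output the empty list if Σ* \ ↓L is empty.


min(Σ*\↓L) = [ih, 0h, h1h].

|Q|=38, |F|=4, |δ|=91 (32 ε).
min D↑ (4 st, q0=0, F={3}): 0:i→1,1→0,5→0,h→2,0→1 1:i→1,1→1,5→1,h→3,0→1 2:i→1,1→1,5→2,h→2,0→1 3:i→3,1→3,5→3,h→3,0→3.
'ih': |S_i|=[16, 13, 7] end={s16,s28,s3,s33,s37,s4,s6} rej; 2/2 del acc.
'0h': |S_i|=[16, 13, 7] end={s16,s28,s3,s33,s37,s4,s6} ∉↓L; 2/2 single-dels accept.
'h1h': N↓-sim [16, 15, 13, 7] end={s16,s28,s3,s33,s37,s4,s6} ∉↓L; 3/3 single-dels accept.
3 minimals (antichain).


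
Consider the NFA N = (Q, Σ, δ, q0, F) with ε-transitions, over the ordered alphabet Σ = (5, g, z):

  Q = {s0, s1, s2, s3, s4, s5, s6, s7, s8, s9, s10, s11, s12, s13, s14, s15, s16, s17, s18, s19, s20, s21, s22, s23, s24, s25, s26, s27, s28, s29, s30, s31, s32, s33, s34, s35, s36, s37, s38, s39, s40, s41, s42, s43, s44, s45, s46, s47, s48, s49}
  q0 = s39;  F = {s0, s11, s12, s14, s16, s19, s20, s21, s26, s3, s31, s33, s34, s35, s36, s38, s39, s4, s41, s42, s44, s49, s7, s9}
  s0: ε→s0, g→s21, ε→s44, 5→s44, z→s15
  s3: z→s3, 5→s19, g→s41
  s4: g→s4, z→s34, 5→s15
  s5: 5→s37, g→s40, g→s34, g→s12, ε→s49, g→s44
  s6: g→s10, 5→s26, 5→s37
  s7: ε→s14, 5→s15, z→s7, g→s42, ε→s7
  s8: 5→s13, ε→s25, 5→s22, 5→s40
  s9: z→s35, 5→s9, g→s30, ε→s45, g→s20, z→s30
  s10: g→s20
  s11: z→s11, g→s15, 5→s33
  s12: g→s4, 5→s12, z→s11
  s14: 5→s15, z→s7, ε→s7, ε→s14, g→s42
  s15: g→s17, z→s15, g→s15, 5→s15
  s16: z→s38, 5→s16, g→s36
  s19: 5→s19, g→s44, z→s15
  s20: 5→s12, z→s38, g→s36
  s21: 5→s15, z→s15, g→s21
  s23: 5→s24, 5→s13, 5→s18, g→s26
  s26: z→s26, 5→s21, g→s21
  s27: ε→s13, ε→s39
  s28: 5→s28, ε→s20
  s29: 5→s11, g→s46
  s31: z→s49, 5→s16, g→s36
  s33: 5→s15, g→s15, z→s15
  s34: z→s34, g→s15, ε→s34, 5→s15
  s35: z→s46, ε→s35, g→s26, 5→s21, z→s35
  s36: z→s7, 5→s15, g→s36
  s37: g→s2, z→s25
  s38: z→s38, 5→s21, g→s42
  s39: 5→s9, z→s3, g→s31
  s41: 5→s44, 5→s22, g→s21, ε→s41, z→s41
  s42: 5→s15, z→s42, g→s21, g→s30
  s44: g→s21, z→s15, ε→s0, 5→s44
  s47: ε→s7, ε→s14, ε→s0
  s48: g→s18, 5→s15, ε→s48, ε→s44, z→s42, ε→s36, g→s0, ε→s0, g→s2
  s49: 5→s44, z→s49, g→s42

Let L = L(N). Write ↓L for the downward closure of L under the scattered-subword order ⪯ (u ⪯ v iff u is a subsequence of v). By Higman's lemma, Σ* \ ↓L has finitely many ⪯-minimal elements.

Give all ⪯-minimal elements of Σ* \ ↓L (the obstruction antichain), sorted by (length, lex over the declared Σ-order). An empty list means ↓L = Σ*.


min(Σ*\↓L) = [gg5, z5z, 5z55, zggz, 5g5zg].

|Q|=50, |F|=24, |δ|=130 (23 ε).
min D↑ (23 st, q0=0, F={15}): 0:5→1,g→2,z→3 1:5→1,g→4,z→5 2:5→6,g→7,z→8 3:5→9,g→10,z→3 4:5→11,g→7,z→12 5:5→13,g→14,z→5 6:5→6,g→7,z→12 7:5→15,g→7,z→16 8:5→17,g→18,z→8 9:5→9,g→17,z→15 10:5→17,g→13,z→10 11:5→11,g→19,z→20 12:5→13,g→18,z→12 13:5→15,g→13,z→15 14:5→13,g→13,z→14 15:5→15,g→15,z→15 16:5→15,g→18,z→16 17:5→17,g→13,z→15 18:5→15,g→13,z→18 19:5→15,g→19,z→21 20:5→22,g→15,z→20 21:5→15,g→15,z→21 22:5→15,g→15,z→15 [Hopcroft].
'gg5': run [30, 23, 10, 2] end={s15,s17} rej; 3/3 del acc.
'z5z': run [30, 21, 8, 2] end={s15,s17} rej; 3/3 deletions ∈↓L.
'5z55': run [30, 25, 14, 4, 2] end={s15,s17} — reject; 4/4 del acc.
'zggz': N↓-sim [30, 21, 10, 4, 2] end={s15,s17} — reject; 4/4 deletions ∈↓L.
'5g5zg': run [30, 25, 18, 10, 5, 2] end={s15,s17} rej; 5/5 deletions ∈↓L.
5 words, ⪯-incomp.


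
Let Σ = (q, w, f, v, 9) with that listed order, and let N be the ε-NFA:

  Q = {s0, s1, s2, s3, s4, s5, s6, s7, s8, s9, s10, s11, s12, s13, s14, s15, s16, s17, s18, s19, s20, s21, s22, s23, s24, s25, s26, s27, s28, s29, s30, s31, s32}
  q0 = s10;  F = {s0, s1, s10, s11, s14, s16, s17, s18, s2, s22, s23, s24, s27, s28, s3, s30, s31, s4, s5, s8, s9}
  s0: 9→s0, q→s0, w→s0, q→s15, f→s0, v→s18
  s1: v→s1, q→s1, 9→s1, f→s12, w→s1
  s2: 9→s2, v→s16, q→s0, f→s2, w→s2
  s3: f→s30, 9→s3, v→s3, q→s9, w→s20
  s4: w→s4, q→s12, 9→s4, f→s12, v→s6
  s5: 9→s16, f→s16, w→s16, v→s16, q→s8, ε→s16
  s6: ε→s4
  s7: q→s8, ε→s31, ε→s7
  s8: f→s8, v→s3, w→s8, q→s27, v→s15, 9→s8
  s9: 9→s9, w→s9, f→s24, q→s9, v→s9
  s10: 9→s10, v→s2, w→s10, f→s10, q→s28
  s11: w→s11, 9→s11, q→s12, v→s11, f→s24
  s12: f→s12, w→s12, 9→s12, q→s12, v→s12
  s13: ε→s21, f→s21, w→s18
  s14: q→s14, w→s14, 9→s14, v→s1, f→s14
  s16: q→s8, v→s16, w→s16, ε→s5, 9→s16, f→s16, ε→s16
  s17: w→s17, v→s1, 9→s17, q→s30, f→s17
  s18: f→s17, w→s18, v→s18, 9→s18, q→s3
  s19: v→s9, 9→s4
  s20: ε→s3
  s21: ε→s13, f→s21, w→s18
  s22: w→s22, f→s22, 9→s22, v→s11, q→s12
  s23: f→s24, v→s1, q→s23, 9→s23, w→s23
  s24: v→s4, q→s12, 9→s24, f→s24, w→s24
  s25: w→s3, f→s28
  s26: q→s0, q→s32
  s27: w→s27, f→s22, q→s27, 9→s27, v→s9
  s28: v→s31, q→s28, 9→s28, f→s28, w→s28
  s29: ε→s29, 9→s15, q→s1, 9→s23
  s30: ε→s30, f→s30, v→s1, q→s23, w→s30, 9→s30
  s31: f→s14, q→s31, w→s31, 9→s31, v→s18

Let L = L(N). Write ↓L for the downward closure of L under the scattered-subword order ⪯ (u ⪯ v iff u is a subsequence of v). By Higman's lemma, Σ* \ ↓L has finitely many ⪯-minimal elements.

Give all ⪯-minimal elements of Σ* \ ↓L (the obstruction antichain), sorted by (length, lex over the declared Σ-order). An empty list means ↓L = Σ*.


Antichain: [qvfvf, vvqqfq].

|Q|=33, |F|=21, |δ|=137 (11 ε).
min D↑ (21 st, q0=0, F={13}): 0:q→1,w→0,f→0,v→2,9→0 1:q→1,w→1,f→1,v→3,9→1 2:q→4,w→2,f→2,v→5,9→2 3:q→3,w→3,f→6,v→7,9→3 4:q→4,w→4,f→4,v→7,9→4 5:q→8,w→5,f→5,v→5,9→5 6:q→6,w→6,f→6,v→9,9→6 7:q→10,w→7,f→11,v→7,9→7 8:q→12,w→8,f→8,v→10,9→8 9:q→9,w→9,f→13,v→9,9→9 10:q→14,w→10,f→15,v→10,9→10 11:q→15,w→11,f→11,v→9,9→11 12:q→12,w→12,f→16,v→14,9→12 13:q→13,w→13,f→13,v→13,9→13 14:q→14,w→14,f→17,v→14,9→14 15:q→18,w→15,f→15,v→9,9→15 16:q→13,w→16,f→16,v→19,9→16 17:q→13,w→17,f→17,v→20,9→17 18:q→18,w→18,f→17,v→9,9→18 19:q→13,w→19,f→17,v→19,9→19 20:q→13,w→20,f→13,v→20,9→20 [Hopcroft].
'qvfvf': run [25, 21, 16, 9, 4, 1] end={s12} rej; 5/5 single-dels accept.
'vvqqfq': run [25, 23, 19, 15, 10, 6, 1] end={s12} rej; 6/6 deletions ∈↓L.
2 minimals (antichain).


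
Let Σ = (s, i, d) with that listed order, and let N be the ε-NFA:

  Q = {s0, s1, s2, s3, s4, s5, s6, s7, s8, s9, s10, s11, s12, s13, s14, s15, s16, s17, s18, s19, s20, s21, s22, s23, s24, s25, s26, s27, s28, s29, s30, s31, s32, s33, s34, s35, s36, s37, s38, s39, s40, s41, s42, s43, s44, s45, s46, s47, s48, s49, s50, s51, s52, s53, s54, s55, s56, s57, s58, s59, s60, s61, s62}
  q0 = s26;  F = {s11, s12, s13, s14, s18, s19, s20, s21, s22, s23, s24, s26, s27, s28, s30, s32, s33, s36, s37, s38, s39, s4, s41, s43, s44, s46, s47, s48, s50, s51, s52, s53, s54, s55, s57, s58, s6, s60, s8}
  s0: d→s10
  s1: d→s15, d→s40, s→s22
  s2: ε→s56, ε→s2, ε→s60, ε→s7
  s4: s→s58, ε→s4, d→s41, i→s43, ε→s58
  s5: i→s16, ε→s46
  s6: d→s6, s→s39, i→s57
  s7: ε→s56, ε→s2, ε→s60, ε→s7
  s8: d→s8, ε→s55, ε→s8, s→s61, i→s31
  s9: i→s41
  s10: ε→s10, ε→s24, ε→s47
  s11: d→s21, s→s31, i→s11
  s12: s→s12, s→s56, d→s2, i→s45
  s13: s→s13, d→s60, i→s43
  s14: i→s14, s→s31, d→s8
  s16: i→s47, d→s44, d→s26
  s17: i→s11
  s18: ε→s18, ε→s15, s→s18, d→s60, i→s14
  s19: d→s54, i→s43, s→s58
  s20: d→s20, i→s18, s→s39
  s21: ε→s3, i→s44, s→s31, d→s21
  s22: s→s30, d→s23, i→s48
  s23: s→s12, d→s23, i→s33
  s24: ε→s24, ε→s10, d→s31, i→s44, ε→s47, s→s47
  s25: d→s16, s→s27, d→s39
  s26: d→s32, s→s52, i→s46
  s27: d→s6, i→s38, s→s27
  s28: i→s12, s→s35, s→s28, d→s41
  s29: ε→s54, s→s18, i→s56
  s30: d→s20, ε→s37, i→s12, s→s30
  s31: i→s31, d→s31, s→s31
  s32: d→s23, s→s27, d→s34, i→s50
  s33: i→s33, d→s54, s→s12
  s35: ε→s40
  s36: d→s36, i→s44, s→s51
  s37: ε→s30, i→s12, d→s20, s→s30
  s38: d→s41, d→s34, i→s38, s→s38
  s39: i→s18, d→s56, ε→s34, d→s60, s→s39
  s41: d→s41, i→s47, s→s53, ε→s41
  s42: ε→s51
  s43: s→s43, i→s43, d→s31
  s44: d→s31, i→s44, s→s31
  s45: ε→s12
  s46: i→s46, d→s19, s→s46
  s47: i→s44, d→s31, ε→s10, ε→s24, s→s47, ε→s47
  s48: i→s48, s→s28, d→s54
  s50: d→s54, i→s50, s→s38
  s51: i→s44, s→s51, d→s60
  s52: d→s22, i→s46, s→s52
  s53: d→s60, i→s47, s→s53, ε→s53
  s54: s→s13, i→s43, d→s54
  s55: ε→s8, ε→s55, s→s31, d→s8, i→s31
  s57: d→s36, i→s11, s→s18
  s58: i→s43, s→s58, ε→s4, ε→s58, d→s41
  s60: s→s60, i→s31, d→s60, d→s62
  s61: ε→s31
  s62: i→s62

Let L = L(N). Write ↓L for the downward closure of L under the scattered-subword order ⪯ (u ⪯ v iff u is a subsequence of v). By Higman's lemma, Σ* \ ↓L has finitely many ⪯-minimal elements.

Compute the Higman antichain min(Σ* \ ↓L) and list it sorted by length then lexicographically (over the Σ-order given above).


min(Σ*\↓L) = [idid, ddsdi, sdsidi, dsdiis].

|Q|=63, |F|=39, |δ|=181 (39 ε).
min D↑ (36 st, q0=0, F={21}): 0:s→1,i→2,d→3 1:s→1,i→2,d→4 2:s→2,i→2,d→5 3:s→6,i→7,d→8 4:s→9,i→10,d→8 5:s→11,i→12,d→13 6:s→6,i→14,d→15 7:s→14,i→7,d→13 8:s→16,i→17,d→8 9:s→9,i→16,d→18 10:s→19,i→10,d→13 11:s→11,i→12,d→20 12:s→12,i→12,d→21 13:s→22,i→12,d→13 14:s→14,i→14,d→20 15:s→23,i→24,d→15 16:s→16,i→16,d→25 17:s→16,i→17,d→13 18:s→23,i→26,d→18 19:s→19,i→16,d→20 20:s→27,i→28,d→20 21:s→21,i→21,d→21 22:s→22,i→12,d→25 23:s→23,i→26,d→25 24:s→26,i→29,d→30 25:s→25,i→21,d→25 26:s→26,i→31,d→25 27:s→27,i→28,d→25 28:s→28,i→32,d→21 29:s→21,i→29,d→33 30:s→34,i→32,d→30 31:s→21,i→31,d→35 32:s→21,i→32,d→21 33:s→21,i→32,d→33 34:s→34,i→32,d→25 35:s→21,i→21,d→35.
'idid': run [52, 41, 26, 7, 1] end={s31} rej; 4/4 deletions ∈↓L.
'ddsdi': N↓-sim [52, 49, 35, 24, 9, 2] end={s31,s62} rej; 5/5 deletions ∈↓L.
'sdsidi': |S_i|=[52, 49, 45, 33, 19, 9, 2] end={s31,s62} ∉↓L; 6/6 single-dels accept.
'dsdiis': N↓-sim [52, 49, 41, 28, 19, 10, 2] end={s31,s61} — reject; 6/6 deletions ∈↓L.
4 obstructions.
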